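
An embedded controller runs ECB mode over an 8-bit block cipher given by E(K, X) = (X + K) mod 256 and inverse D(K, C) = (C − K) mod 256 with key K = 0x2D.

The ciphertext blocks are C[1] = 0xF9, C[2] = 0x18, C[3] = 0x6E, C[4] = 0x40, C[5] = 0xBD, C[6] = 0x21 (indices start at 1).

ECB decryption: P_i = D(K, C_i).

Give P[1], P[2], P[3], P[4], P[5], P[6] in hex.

P[1]: D(K, 0xF9) = 0xCC.
P[2]: D(K, 0x18) = 0xEB.
P[3]: D(K, 0x6E) = 0x41.
P[4]: D(K, 0x40) = 0x13.
P[5]: D(K, 0xBD) = 0x90.
P[6]: D(K, 0x21) = 0xF4.

P[1] = 0xCC, P[2] = 0xEB, P[3] = 0x41, P[4] = 0x13, P[5] = 0x90, P[6] = 0xF4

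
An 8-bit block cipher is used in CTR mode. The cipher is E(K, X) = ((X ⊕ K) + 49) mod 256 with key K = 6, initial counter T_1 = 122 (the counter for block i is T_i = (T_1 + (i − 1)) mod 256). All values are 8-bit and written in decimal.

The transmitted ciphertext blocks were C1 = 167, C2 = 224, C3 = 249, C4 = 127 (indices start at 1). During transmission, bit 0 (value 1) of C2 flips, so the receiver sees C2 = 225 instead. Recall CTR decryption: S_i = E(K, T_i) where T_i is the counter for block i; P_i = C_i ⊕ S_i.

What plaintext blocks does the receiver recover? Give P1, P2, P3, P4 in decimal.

Only C2 changed, to 225. In CTR, a change in C_i flips the same bit in P_i only; the keystream is unaffected. Decrypting the received ciphertext:
P1: T = 122, S = E(K, T) = 173; 167 ⊕ 173 = 10.
P2: T = 123, S = E(K, T) = 174; 225 ⊕ 174 = 79.
P3: T = 124, S = E(K, T) = 171; 249 ⊕ 171 = 82.
P4: T = 125, S = E(K, T) = 172; 127 ⊕ 172 = 211.
Blocks that differ from the original plaintext: P2.

P1 = 10, P2 = 79, P3 = 82, P4 = 211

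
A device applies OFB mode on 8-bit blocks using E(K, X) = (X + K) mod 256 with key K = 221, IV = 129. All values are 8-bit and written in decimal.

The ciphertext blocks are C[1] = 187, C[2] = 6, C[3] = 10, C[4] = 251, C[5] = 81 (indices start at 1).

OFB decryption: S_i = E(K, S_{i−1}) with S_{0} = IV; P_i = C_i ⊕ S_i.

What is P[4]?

P[4] = 14

P[1]: S = E(K, 129) = 94; 187 ⊕ 94 = 229.
P[2]: S = E(K, 94) = 59; 6 ⊕ 59 = 61.
P[3]: S = E(K, 59) = 24; 10 ⊕ 24 = 18.
P[4]: S = E(K, 24) = 245; 251 ⊕ 245 = 14.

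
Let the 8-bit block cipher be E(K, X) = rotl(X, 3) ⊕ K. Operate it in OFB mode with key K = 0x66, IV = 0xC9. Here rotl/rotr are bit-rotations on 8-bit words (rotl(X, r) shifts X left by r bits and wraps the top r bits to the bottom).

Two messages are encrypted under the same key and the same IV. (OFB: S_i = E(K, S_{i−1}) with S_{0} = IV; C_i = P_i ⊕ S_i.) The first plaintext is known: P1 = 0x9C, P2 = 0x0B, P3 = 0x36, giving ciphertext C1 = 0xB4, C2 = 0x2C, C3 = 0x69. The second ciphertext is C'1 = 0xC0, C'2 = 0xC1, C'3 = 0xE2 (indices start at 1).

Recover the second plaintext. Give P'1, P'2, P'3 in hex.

In OFB with a reused IV, both messages share the same keystream S_i, so C_i ⊕ C'_i = P_i ⊕ P'_i and thus P'_i = P_i ⊕ C_i ⊕ C'_i.
P'1: 0x9C ⊕ 0xB4 ⊕ 0xC0 = 0xE8.
P'2: 0x0B ⊕ 0x2C ⊕ 0xC1 = 0xE6.
P'3: 0x36 ⊕ 0x69 ⊕ 0xE2 = 0xBD.

P'1 = 0xE8, P'2 = 0xE6, P'3 = 0xBD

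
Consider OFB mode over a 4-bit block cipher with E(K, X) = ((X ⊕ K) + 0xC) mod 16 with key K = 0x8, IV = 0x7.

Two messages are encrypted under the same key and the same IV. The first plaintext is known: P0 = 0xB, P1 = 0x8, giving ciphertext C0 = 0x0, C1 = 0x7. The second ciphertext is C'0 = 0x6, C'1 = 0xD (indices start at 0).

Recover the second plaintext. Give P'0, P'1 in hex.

P'0 = 0xD, P'1 = 0x2

In OFB with a reused IV, both messages share the same keystream S_i, so C_i ⊕ C'_i = P_i ⊕ P'_i and thus P'_i = P_i ⊕ C_i ⊕ C'_i.
P'0: 0xB ⊕ 0x0 ⊕ 0x6 = 0xD.
P'1: 0x8 ⊕ 0x7 ⊕ 0xD = 0x2.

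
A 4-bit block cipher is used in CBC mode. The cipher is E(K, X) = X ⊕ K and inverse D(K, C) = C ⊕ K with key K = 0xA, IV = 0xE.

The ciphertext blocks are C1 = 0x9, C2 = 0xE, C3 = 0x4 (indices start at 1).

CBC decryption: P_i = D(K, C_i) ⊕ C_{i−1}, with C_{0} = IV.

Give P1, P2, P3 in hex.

P1 = 0xD, P2 = 0xD, P3 = 0x0

P1: D(K, 0x9) = 0x3; 0x3 ⊕ 0xE = 0xD.
P2: D(K, 0xE) = 0x4; 0x4 ⊕ 0x9 = 0xD.
P3: D(K, 0x4) = 0xE; 0xE ⊕ 0xE = 0x0.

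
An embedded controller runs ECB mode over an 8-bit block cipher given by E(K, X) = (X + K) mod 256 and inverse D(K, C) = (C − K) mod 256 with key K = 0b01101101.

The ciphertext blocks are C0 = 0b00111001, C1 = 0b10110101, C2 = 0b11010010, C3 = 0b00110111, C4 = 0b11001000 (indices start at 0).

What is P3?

ECB decryption: P_i = D(K, C_i).
P3: D(K, 0b00110111) = 0b11001010.

P3 = 0b11001010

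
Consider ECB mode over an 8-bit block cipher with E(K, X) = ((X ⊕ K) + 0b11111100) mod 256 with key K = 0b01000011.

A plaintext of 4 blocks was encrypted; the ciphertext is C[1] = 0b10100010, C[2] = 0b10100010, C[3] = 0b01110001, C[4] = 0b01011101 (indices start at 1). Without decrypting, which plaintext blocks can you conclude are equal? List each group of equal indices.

ECB encrypts each block independently with the same key, so equal ciphertext blocks imply equal plaintext blocks.
C[1] = C[2] = 0b10100010, so P[1] = P[2].

P[1] = P[2]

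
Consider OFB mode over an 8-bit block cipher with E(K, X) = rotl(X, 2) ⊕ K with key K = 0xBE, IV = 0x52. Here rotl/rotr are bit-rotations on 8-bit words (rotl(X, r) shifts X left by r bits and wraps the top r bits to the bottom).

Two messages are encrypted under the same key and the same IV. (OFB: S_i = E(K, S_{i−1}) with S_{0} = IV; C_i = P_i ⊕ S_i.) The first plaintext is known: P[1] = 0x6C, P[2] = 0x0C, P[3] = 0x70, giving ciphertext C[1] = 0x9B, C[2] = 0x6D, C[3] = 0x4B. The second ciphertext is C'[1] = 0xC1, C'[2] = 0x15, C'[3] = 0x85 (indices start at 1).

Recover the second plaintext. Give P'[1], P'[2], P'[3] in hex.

In OFB with a reused IV, both messages share the same keystream S_i, so C_i ⊕ C'_i = P_i ⊕ P'_i and thus P'_i = P_i ⊕ C_i ⊕ C'_i.
P'[1]: 0x6C ⊕ 0x9B ⊕ 0xC1 = 0x36.
P'[2]: 0x0C ⊕ 0x6D ⊕ 0x15 = 0x74.
P'[3]: 0x70 ⊕ 0x4B ⊕ 0x85 = 0xBE.

P'[1] = 0x36, P'[2] = 0x74, P'[3] = 0xBE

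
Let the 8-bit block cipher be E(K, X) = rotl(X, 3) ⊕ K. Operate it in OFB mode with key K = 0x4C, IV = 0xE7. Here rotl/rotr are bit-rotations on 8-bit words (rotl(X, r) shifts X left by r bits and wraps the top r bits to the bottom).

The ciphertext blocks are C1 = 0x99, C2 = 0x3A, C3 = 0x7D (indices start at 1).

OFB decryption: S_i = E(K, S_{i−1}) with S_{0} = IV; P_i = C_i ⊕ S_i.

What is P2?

P1: S = E(K, 0xE7) = 0x73; 0x99 ⊕ 0x73 = 0xEA.
P2: S = E(K, 0x73) = 0xD7; 0x3A ⊕ 0xD7 = 0xED.

P2 = 0xED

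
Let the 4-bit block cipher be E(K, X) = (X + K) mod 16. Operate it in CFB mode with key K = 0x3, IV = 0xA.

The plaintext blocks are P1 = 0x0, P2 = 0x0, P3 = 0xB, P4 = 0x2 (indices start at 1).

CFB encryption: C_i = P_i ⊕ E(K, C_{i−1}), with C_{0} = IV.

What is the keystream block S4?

0xB

C1: E(K, 0xA) = 0xD; 0x0 ⊕ 0xD = 0xD.
C2: E(K, 0xD) = 0x0; 0x0 ⊕ 0x0 = 0x0.
C3: E(K, 0x0) = 0x3; 0xB ⊕ 0x3 = 0x8.
C4: E(K, 0x8) = 0xB; 0x2 ⊕ 0xB = 0x9.
So S4 = 0xB.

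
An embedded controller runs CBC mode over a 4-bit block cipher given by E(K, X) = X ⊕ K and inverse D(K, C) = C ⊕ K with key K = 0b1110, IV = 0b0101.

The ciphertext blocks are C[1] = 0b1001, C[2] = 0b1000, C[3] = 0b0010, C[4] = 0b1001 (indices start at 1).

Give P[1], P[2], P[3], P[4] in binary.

CBC decryption: P_i = D(K, C_i) ⊕ C_{i−1}, with C_{0} = IV.
P[1]: D(K, 0b1001) = 0b0111; 0b0111 ⊕ 0b0101 = 0b0010.
P[2]: D(K, 0b1000) = 0b0110; 0b0110 ⊕ 0b1001 = 0b1111.
P[3]: D(K, 0b0010) = 0b1100; 0b1100 ⊕ 0b1000 = 0b0100.
P[4]: D(K, 0b1001) = 0b0111; 0b0111 ⊕ 0b0010 = 0b0101.

P[1] = 0b0010, P[2] = 0b1111, P[3] = 0b0100, P[4] = 0b0101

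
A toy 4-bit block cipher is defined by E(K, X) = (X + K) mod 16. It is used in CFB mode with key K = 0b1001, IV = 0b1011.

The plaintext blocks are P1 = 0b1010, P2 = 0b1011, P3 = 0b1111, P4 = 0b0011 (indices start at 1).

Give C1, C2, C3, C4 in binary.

CFB encryption: C_i = P_i ⊕ E(K, C_{i−1}), with C_{0} = IV.
C1: E(K, 0b1011) = 0b0100; 0b1010 ⊕ 0b0100 = 0b1110.
C2: E(K, 0b1110) = 0b0111; 0b1011 ⊕ 0b0111 = 0b1100.
C3: E(K, 0b1100) = 0b0101; 0b1111 ⊕ 0b0101 = 0b1010.
C4: E(K, 0b1010) = 0b0011; 0b0011 ⊕ 0b0011 = 0b0000.

C1 = 0b1110, C2 = 0b1100, C3 = 0b1010, C4 = 0b0000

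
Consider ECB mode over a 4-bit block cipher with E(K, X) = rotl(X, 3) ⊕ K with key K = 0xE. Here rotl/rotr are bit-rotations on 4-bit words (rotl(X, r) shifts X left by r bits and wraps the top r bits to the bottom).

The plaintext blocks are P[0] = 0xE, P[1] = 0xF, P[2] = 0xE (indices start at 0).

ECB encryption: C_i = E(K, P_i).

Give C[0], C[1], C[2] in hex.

C[0]: E(K, 0xE) = 0x9.
C[1]: E(K, 0xF) = 0x1.
C[2]: E(K, 0xE) = 0x9.

C[0] = 0x9, C[1] = 0x1, C[2] = 0x9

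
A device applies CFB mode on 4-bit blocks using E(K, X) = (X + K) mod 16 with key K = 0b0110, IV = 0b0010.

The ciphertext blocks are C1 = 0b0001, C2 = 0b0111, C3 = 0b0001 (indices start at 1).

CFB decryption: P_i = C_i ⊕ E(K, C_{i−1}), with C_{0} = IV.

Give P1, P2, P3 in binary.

P1: E(K, 0b0010) = 0b1000; 0b0001 ⊕ 0b1000 = 0b1001.
P2: E(K, 0b0001) = 0b0111; 0b0111 ⊕ 0b0111 = 0b0000.
P3: E(K, 0b0111) = 0b1101; 0b0001 ⊕ 0b1101 = 0b1100.

P1 = 0b1001, P2 = 0b0000, P3 = 0b1100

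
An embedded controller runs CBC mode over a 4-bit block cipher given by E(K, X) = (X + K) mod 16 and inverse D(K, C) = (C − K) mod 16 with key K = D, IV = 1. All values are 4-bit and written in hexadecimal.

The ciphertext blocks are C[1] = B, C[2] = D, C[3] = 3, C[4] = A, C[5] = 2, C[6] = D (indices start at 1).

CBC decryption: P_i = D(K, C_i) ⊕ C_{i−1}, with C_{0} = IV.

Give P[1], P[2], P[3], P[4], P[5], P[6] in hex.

P[1]: D(K, B) = E; E ⊕ 1 = F.
P[2]: D(K, D) = 0; 0 ⊕ B = B.
P[3]: D(K, 3) = 6; 6 ⊕ D = B.
P[4]: D(K, A) = D; D ⊕ 3 = E.
P[5]: D(K, 2) = 5; 5 ⊕ A = F.
P[6]: D(K, D) = 0; 0 ⊕ 2 = 2.

P[1] = F, P[2] = B, P[3] = B, P[4] = E, P[5] = F, P[6] = 2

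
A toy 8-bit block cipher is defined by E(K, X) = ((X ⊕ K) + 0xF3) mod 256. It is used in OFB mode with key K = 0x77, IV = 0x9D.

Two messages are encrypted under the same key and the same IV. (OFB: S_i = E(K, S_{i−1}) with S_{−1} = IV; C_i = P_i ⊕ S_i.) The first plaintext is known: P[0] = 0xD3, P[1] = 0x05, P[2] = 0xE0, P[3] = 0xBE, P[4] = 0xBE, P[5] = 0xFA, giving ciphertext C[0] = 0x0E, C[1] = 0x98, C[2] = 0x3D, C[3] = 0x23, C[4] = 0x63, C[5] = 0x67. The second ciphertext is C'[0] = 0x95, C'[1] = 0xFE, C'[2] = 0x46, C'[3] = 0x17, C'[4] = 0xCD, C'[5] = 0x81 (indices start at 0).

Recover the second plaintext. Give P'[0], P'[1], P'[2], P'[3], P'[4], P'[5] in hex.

P'[0] = 0x48, P'[1] = 0x63, P'[2] = 0x9B, P'[3] = 0x8A, P'[4] = 0x10, P'[5] = 0x1C

In OFB with a reused IV, both messages share the same keystream S_i, so C_i ⊕ C'_i = P_i ⊕ P'_i and thus P'_i = P_i ⊕ C_i ⊕ C'_i.
P'[0]: 0xD3 ⊕ 0x0E ⊕ 0x95 = 0x48.
P'[1]: 0x05 ⊕ 0x98 ⊕ 0xFE = 0x63.
P'[2]: 0xE0 ⊕ 0x3D ⊕ 0x46 = 0x9B.
P'[3]: 0xBE ⊕ 0x23 ⊕ 0x17 = 0x8A.
P'[4]: 0xBE ⊕ 0x63 ⊕ 0xCD = 0x10.
P'[5]: 0xFA ⊕ 0x67 ⊕ 0x81 = 0x1C.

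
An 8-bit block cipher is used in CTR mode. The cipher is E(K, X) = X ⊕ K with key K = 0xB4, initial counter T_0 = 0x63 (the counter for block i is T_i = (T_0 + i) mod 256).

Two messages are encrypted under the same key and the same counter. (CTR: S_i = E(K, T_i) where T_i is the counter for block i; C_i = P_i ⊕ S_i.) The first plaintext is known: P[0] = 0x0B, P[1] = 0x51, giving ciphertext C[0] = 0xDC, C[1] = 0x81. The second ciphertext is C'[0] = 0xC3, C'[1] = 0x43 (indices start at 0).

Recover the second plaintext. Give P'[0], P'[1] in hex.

P'[0] = 0x14, P'[1] = 0x93

In CTR with a reused counter, both messages share the same keystream S_i, so C_i ⊕ C'_i = P_i ⊕ P'_i and thus P'_i = P_i ⊕ C_i ⊕ C'_i.
P'[0]: 0x0B ⊕ 0xDC ⊕ 0xC3 = 0x14.
P'[1]: 0x51 ⊕ 0x81 ⊕ 0x43 = 0x93.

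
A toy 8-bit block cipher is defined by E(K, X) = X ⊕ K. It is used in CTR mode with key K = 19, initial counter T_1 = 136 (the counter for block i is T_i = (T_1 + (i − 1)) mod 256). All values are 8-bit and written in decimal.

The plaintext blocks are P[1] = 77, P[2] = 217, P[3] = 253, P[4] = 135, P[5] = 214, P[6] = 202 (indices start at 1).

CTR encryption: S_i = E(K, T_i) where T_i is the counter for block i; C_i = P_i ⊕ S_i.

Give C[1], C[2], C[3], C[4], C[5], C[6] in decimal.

C[1] = 214, C[2] = 67, C[3] = 100, C[4] = 31, C[5] = 73, C[6] = 84

C[1]: T = 136, S = E(K, T) = 155; 77 ⊕ 155 = 214.
C[2]: T = 137, S = E(K, T) = 154; 217 ⊕ 154 = 67.
C[3]: T = 138, S = E(K, T) = 153; 253 ⊕ 153 = 100.
C[4]: T = 139, S = E(K, T) = 152; 135 ⊕ 152 = 31.
C[5]: T = 140, S = E(K, T) = 159; 214 ⊕ 159 = 73.
C[6]: T = 141, S = E(K, T) = 158; 202 ⊕ 158 = 84.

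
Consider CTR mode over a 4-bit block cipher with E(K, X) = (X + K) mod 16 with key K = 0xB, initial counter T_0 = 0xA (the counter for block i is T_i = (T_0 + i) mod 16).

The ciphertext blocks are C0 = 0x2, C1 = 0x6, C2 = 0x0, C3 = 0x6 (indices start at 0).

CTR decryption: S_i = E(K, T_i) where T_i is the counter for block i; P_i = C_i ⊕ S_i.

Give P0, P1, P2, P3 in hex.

P0 = 0x7, P1 = 0x0, P2 = 0x7, P3 = 0xE

P0: T = 0xA, S = E(K, T) = 0x5; 0x2 ⊕ 0x5 = 0x7.
P1: T = 0xB, S = E(K, T) = 0x6; 0x6 ⊕ 0x6 = 0x0.
P2: T = 0xC, S = E(K, T) = 0x7; 0x0 ⊕ 0x7 = 0x7.
P3: T = 0xD, S = E(K, T) = 0x8; 0x6 ⊕ 0x8 = 0xE.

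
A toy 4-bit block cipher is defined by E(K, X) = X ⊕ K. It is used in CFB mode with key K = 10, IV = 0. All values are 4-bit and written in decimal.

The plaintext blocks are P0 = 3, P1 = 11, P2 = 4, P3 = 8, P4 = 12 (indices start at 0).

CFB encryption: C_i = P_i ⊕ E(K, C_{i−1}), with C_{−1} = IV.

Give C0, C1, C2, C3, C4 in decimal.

C0: E(K, 0) = 10; 3 ⊕ 10 = 9.
C1: E(K, 9) = 3; 11 ⊕ 3 = 8.
C2: E(K, 8) = 2; 4 ⊕ 2 = 6.
C3: E(K, 6) = 12; 8 ⊕ 12 = 4.
C4: E(K, 4) = 14; 12 ⊕ 14 = 2.

C0 = 9, C1 = 8, C2 = 6, C3 = 4, C4 = 2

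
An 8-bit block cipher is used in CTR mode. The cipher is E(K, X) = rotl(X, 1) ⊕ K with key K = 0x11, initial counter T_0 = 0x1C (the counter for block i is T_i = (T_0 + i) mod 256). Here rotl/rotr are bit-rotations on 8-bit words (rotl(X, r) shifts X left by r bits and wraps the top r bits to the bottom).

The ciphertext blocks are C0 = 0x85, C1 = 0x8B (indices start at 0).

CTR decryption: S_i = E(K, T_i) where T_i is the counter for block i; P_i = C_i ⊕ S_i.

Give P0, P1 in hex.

P0 = 0xAC, P1 = 0xA0

P0: T = 0x1C, S = E(K, T) = 0x29; 0x85 ⊕ 0x29 = 0xAC.
P1: T = 0x1D, S = E(K, T) = 0x2B; 0x8B ⊕ 0x2B = 0xA0.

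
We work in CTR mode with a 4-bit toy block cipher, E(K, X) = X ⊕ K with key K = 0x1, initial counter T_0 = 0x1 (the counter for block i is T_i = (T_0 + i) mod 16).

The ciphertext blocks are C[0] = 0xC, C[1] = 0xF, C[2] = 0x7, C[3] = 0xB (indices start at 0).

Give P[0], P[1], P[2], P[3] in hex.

CTR decryption: S_i = E(K, T_i) where T_i is the counter for block i; P_i = C_i ⊕ S_i.
P[0]: T = 0x1, S = E(K, T) = 0x0; 0xC ⊕ 0x0 = 0xC.
P[1]: T = 0x2, S = E(K, T) = 0x3; 0xF ⊕ 0x3 = 0xC.
P[2]: T = 0x3, S = E(K, T) = 0x2; 0x7 ⊕ 0x2 = 0x5.
P[3]: T = 0x4, S = E(K, T) = 0x5; 0xB ⊕ 0x5 = 0xE.

P[0] = 0xC, P[1] = 0xC, P[2] = 0x5, P[3] = 0xE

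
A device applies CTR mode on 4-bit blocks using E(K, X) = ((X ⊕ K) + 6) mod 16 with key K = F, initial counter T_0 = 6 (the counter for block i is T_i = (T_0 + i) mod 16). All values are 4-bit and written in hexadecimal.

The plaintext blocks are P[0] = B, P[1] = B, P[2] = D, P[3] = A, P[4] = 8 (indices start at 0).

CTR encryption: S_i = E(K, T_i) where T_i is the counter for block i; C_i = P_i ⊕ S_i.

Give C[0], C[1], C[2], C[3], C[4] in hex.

C[0]: T = 6, S = E(K, T) = F; B ⊕ F = 4.
C[1]: T = 7, S = E(K, T) = E; B ⊕ E = 5.
C[2]: T = 8, S = E(K, T) = D; D ⊕ D = 0.
C[3]: T = 9, S = E(K, T) = C; A ⊕ C = 6.
C[4]: T = A, S = E(K, T) = B; 8 ⊕ B = 3.

C[0] = 4, C[1] = 5, C[2] = 0, C[3] = 6, C[4] = 3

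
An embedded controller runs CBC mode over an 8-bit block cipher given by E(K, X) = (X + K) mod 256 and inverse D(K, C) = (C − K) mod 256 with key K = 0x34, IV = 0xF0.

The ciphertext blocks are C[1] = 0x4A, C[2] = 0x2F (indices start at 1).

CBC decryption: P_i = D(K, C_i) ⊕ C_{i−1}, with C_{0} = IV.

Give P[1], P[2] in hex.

P[1] = 0xE6, P[2] = 0xB1

P[1]: D(K, 0x4A) = 0x16; 0x16 ⊕ 0xF0 = 0xE6.
P[2]: D(K, 0x2F) = 0xFB; 0xFB ⊕ 0x4A = 0xB1.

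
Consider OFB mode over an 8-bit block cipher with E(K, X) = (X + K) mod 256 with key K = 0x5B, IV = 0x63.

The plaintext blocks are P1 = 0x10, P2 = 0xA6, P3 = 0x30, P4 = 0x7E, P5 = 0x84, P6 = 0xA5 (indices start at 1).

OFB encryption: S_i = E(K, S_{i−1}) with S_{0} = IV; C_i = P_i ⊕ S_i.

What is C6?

C6 = 0x20

C1: S = E(K, 0x63) = 0xBE; 0x10 ⊕ 0xBE = 0xAE.
C2: S = E(K, 0xBE) = 0x19; 0xA6 ⊕ 0x19 = 0xBF.
C3: S = E(K, 0x19) = 0x74; 0x30 ⊕ 0x74 = 0x44.
C4: S = E(K, 0x74) = 0xCF; 0x7E ⊕ 0xCF = 0xB1.
C5: S = E(K, 0xCF) = 0x2A; 0x84 ⊕ 0x2A = 0xAE.
C6: S = E(K, 0x2A) = 0x85; 0xA5 ⊕ 0x85 = 0x20.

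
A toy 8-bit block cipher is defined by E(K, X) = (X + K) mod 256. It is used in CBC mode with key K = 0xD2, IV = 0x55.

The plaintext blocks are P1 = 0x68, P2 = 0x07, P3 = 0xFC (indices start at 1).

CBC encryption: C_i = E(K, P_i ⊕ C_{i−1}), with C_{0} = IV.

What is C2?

C2 = 0xDA

C1: P1 ⊕ 0x55 = 0x3D; E(K, 0x3D) = 0x0F.
C2: P2 ⊕ 0x0F = 0x08; E(K, 0x08) = 0xDA.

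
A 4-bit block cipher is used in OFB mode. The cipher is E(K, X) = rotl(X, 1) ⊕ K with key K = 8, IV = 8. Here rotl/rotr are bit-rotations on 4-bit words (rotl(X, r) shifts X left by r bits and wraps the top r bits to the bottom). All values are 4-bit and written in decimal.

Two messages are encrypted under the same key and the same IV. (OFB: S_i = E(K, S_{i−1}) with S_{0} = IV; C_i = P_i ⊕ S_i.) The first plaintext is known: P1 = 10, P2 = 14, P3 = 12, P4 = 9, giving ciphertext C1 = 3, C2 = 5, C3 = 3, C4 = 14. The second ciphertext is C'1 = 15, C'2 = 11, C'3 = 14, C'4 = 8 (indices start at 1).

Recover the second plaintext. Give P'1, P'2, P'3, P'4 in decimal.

In OFB with a reused IV, both messages share the same keystream S_i, so C_i ⊕ C'_i = P_i ⊕ P'_i and thus P'_i = P_i ⊕ C_i ⊕ C'_i.
P'1: 10 ⊕ 3 ⊕ 15 = 6.
P'2: 14 ⊕ 5 ⊕ 11 = 0.
P'3: 12 ⊕ 3 ⊕ 14 = 1.
P'4: 9 ⊕ 14 ⊕ 8 = 15.

P'1 = 6, P'2 = 0, P'3 = 1, P'4 = 15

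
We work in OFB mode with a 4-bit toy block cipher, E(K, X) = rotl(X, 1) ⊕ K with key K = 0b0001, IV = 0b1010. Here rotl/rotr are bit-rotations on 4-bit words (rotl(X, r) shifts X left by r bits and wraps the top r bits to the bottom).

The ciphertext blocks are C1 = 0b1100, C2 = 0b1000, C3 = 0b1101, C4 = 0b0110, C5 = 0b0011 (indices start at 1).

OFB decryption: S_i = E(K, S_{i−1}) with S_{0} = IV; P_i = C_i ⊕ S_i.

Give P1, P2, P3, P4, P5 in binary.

P1 = 0b1000, P2 = 0b0001, P3 = 0b1111, P4 = 0b0011, P5 = 0b1000

P1: S = E(K, 0b1010) = 0b0100; 0b1100 ⊕ 0b0100 = 0b1000.
P2: S = E(K, 0b0100) = 0b1001; 0b1000 ⊕ 0b1001 = 0b0001.
P3: S = E(K, 0b1001) = 0b0010; 0b1101 ⊕ 0b0010 = 0b1111.
P4: S = E(K, 0b0010) = 0b0101; 0b0110 ⊕ 0b0101 = 0b0011.
P5: S = E(K, 0b0101) = 0b1011; 0b0011 ⊕ 0b1011 = 0b1000.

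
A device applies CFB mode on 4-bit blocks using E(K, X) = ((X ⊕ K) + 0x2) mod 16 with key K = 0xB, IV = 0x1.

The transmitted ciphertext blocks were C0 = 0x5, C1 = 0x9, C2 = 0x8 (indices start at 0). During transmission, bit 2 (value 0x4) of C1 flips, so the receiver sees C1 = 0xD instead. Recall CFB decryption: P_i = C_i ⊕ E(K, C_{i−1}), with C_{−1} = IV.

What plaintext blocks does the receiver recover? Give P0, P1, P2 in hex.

P0 = 0x9, P1 = 0xD, P2 = 0x0

Only C1 changed, to 0xD. In CFB, a change in C_i flips the same bit in P_i and garbles P_{i+1}. Decrypting the received ciphertext:
P0: E(K, 0x1) = 0xC; 0x5 ⊕ 0xC = 0x9.
P1: E(K, 0x5) = 0x0; 0xD ⊕ 0x0 = 0xD.
P2: E(K, 0xD) = 0x8; 0x8 ⊕ 0x8 = 0x0.
Blocks that differ from the original plaintext: P1, P2.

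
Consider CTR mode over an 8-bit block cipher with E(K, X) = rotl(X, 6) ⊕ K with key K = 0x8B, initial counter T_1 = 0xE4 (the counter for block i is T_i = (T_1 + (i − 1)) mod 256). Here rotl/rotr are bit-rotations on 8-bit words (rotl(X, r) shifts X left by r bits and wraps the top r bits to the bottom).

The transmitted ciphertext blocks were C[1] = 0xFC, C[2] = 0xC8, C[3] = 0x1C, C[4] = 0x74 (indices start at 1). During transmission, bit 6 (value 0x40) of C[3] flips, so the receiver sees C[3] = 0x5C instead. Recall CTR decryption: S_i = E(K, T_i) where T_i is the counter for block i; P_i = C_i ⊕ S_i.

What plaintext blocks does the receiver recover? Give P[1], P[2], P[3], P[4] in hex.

P[1] = 0x4E, P[2] = 0x3A, P[3] = 0x6E, P[4] = 0x06

Only C[3] changed, to 0x5C. In CTR, a change in C_i flips the same bit in P_i only; the keystream is unaffected. Decrypting the received ciphertext:
P[1]: T = 0xE4, S = E(K, T) = 0xB2; 0xFC ⊕ 0xB2 = 0x4E.
P[2]: T = 0xE5, S = E(K, T) = 0xF2; 0xC8 ⊕ 0xF2 = 0x3A.
P[3]: T = 0xE6, S = E(K, T) = 0x32; 0x5C ⊕ 0x32 = 0x6E.
P[4]: T = 0xE7, S = E(K, T) = 0x72; 0x74 ⊕ 0x72 = 0x06.
Blocks that differ from the original plaintext: P[3].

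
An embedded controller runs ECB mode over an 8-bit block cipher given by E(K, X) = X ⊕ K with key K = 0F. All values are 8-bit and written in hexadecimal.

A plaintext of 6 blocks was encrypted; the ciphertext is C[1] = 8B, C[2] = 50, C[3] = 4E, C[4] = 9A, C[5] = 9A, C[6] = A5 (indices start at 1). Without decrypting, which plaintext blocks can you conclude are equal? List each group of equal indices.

ECB encrypts each block independently with the same key, so equal ciphertext blocks imply equal plaintext blocks.
C[4] = C[5] = 9A, so P[4] = P[5].

P[4] = P[5]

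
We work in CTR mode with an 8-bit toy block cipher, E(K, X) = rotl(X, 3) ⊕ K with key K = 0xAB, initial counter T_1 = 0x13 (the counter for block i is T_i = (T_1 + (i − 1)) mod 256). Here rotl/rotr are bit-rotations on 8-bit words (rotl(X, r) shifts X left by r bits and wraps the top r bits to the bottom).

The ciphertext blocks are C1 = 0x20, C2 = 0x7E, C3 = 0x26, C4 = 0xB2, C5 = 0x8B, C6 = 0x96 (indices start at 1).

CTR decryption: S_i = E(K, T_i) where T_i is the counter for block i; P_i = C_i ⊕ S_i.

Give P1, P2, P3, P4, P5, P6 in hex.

P1: T = 0x13, S = E(K, T) = 0x33; 0x20 ⊕ 0x33 = 0x13.
P2: T = 0x14, S = E(K, T) = 0x0B; 0x7E ⊕ 0x0B = 0x75.
P3: T = 0x15, S = E(K, T) = 0x03; 0x26 ⊕ 0x03 = 0x25.
P4: T = 0x16, S = E(K, T) = 0x1B; 0xB2 ⊕ 0x1B = 0xA9.
P5: T = 0x17, S = E(K, T) = 0x13; 0x8B ⊕ 0x13 = 0x98.
P6: T = 0x18, S = E(K, T) = 0x6B; 0x96 ⊕ 0x6B = 0xFD.

P1 = 0x13, P2 = 0x75, P3 = 0x25, P4 = 0xA9, P5 = 0x98, P6 = 0xFD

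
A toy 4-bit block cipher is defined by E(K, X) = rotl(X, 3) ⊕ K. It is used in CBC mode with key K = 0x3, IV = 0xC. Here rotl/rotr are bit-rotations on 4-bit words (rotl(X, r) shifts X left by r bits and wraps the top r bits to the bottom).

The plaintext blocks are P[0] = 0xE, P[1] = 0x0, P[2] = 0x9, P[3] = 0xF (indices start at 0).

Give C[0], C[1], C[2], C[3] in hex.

C[0] = 0x2, C[1] = 0x2, C[2] = 0xE, C[3] = 0xB

CBC encryption: C_i = E(K, P_i ⊕ C_{i−1}), with C_{−1} = IV.
C[0]: P[0] ⊕ 0xC = 0x2; E(K, 0x2) = 0x2.
C[1]: P[1] ⊕ 0x2 = 0x2; E(K, 0x2) = 0x2.
C[2]: P[2] ⊕ 0x2 = 0xB; E(K, 0xB) = 0xE.
C[3]: P[3] ⊕ 0xE = 0x1; E(K, 0x1) = 0xB.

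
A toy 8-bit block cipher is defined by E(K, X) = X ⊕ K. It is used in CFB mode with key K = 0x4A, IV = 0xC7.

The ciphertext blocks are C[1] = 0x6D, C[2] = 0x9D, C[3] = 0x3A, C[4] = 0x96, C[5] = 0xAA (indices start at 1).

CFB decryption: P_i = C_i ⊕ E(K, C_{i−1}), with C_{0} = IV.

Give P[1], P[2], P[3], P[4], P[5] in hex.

P[1]: E(K, 0xC7) = 0x8D; 0x6D ⊕ 0x8D = 0xE0.
P[2]: E(K, 0x6D) = 0x27; 0x9D ⊕ 0x27 = 0xBA.
P[3]: E(K, 0x9D) = 0xD7; 0x3A ⊕ 0xD7 = 0xED.
P[4]: E(K, 0x3A) = 0x70; 0x96 ⊕ 0x70 = 0xE6.
P[5]: E(K, 0x96) = 0xDC; 0xAA ⊕ 0xDC = 0x76.

P[1] = 0xE0, P[2] = 0xBA, P[3] = 0xED, P[4] = 0xE6, P[5] = 0x76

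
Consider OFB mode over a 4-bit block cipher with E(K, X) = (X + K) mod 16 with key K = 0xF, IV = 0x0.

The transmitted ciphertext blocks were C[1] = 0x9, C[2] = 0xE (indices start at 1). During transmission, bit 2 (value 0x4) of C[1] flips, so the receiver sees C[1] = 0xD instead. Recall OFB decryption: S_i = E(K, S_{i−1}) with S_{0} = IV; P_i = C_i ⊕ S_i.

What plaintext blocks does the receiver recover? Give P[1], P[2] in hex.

Only C[1] changed, to 0xD. In OFB, a change in C_i flips the same bit in P_i only; the keystream is unaffected. Decrypting the received ciphertext:
P[1]: S = E(K, 0x0) = 0xF; 0xD ⊕ 0xF = 0x2.
P[2]: S = E(K, 0xF) = 0xE; 0xE ⊕ 0xE = 0x0.
Blocks that differ from the original plaintext: P[1].

P[1] = 0x2, P[2] = 0x0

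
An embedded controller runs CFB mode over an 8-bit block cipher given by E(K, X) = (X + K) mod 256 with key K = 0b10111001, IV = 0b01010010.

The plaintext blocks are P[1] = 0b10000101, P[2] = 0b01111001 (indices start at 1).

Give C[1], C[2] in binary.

CFB encryption: C_i = P_i ⊕ E(K, C_{i−1}), with C_{0} = IV.
C[1]: E(K, 0b01010010) = 0b00001011; 0b10000101 ⊕ 0b00001011 = 0b10001110.
C[2]: E(K, 0b10001110) = 0b01000111; 0b01111001 ⊕ 0b01000111 = 0b00111110.

C[1] = 0b10001110, C[2] = 0b00111110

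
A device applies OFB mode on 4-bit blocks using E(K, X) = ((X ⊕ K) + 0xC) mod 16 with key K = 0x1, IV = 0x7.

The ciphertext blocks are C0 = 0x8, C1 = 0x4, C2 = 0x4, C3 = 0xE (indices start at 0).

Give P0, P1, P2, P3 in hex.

OFB decryption: S_i = E(K, S_{i−1}) with S_{−1} = IV; P_i = C_i ⊕ S_i.
P0: S = E(K, 0x7) = 0x2; 0x8 ⊕ 0x2 = 0xA.
P1: S = E(K, 0x2) = 0xF; 0x4 ⊕ 0xF = 0xB.
P2: S = E(K, 0xF) = 0xA; 0x4 ⊕ 0xA = 0xE.
P3: S = E(K, 0xA) = 0x7; 0xE ⊕ 0x7 = 0x9.

P0 = 0xA, P1 = 0xB, P2 = 0xE, P3 = 0x9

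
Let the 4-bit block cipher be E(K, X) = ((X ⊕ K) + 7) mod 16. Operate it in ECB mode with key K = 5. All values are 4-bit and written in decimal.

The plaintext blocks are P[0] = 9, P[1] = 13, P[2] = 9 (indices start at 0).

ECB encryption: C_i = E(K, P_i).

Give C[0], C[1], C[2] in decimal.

C[0]: E(K, 9) = 3.
C[1]: E(K, 13) = 15.
C[2]: E(K, 9) = 3.

C[0] = 3, C[1] = 15, C[2] = 3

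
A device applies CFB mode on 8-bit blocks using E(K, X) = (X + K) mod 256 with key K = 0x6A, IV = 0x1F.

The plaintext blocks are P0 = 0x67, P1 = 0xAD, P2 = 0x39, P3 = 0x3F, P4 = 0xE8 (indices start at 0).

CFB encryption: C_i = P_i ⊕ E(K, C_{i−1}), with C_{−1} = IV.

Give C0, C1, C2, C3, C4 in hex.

C0: E(K, 0x1F) = 0x89; 0x67 ⊕ 0x89 = 0xEE.
C1: E(K, 0xEE) = 0x58; 0xAD ⊕ 0x58 = 0xF5.
C2: E(K, 0xF5) = 0x5F; 0x39 ⊕ 0x5F = 0x66.
C3: E(K, 0x66) = 0xD0; 0x3F ⊕ 0xD0 = 0xEF.
C4: E(K, 0xEF) = 0x59; 0xE8 ⊕ 0x59 = 0xB1.

C0 = 0xEE, C1 = 0xF5, C2 = 0x66, C3 = 0xEF, C4 = 0xB1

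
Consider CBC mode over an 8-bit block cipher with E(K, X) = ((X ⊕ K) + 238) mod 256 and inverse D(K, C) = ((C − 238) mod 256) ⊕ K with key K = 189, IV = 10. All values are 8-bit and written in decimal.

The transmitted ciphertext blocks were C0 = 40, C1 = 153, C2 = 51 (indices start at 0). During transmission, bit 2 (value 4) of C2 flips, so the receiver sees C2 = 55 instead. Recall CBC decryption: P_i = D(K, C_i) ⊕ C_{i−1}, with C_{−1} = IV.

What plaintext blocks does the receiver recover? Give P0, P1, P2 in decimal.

Only C2 changed, to 55. In CBC, a change in C_i garbles P_i and flips the same bit in P_{i+1}. Decrypting the received ciphertext:
P0: D(K, 40) = 135; 135 ⊕ 10 = 141.
P1: D(K, 153) = 22; 22 ⊕ 40 = 62.
P2: D(K, 55) = 244; 244 ⊕ 153 = 109.
Blocks that differ from the original plaintext: P2.

P0 = 141, P1 = 62, P2 = 109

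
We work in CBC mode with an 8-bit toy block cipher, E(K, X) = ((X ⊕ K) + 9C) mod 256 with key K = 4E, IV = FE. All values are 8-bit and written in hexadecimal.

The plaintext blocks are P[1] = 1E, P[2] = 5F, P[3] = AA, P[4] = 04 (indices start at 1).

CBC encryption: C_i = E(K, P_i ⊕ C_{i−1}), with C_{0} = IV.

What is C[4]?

C[4] = 81

C[1]: P[1] ⊕ FE = E0; E(K, E0) = 4A.
C[2]: P[2] ⊕ 4A = 15; E(K, 15) = F7.
C[3]: P[3] ⊕ F7 = 5D; E(K, 5D) = AF.
C[4]: P[4] ⊕ AF = AB; E(K, AB) = 81.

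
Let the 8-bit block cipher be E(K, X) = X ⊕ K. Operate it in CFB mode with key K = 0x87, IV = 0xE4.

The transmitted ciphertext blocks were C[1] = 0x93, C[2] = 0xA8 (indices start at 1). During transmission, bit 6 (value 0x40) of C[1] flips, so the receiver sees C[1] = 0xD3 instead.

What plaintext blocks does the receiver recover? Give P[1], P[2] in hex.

P[1] = 0xB0, P[2] = 0xFC

CFB decryption: P_i = C_i ⊕ E(K, C_{i−1}), with C_{0} = IV.
Only C[1] changed, to 0xD3. In CFB, a change in C_i flips the same bit in P_i and garbles P_{i+1}. Decrypting the received ciphertext:
P[1]: E(K, 0xE4) = 0x63; 0xD3 ⊕ 0x63 = 0xB0.
P[2]: E(K, 0xD3) = 0x54; 0xA8 ⊕ 0x54 = 0xFC.
Blocks that differ from the original plaintext: P[1], P[2].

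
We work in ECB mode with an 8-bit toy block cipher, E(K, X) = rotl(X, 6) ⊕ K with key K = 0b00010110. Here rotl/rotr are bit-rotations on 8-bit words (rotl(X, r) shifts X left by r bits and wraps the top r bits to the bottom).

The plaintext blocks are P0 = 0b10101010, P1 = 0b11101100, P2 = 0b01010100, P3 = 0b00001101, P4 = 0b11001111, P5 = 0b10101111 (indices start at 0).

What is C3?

C3 = 0b01010101

ECB encryption: C_i = E(K, P_i).
C3: E(K, 0b00001101) = 0b01010101.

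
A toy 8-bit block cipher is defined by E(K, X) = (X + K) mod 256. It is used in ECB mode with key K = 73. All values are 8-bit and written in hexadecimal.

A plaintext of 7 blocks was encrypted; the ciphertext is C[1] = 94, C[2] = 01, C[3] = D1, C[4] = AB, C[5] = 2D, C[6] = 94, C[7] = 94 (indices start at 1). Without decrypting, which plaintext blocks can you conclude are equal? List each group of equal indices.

ECB encrypts each block independently with the same key, so equal ciphertext blocks imply equal plaintext blocks.
C[1] = C[6] = C[7] = 94, so P[1] = P[6] = P[7].

P[1] = P[6] = P[7]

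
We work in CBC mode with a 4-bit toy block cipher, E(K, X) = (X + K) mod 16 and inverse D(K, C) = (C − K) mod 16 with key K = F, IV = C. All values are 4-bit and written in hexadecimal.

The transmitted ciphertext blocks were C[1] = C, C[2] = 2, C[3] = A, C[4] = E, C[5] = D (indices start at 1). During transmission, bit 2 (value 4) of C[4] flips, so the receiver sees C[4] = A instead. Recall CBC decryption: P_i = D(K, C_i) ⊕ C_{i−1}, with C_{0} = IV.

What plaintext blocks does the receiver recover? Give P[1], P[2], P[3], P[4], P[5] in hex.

P[1] = 1, P[2] = F, P[3] = 9, P[4] = 1, P[5] = 4

Only C[4] changed, to A. In CBC, a change in C_i garbles P_i and flips the same bit in P_{i+1}. Decrypting the received ciphertext:
P[1]: D(K, C) = D; D ⊕ C = 1.
P[2]: D(K, 2) = 3; 3 ⊕ C = F.
P[3]: D(K, A) = B; B ⊕ 2 = 9.
P[4]: D(K, A) = B; B ⊕ A = 1.
P[5]: D(K, D) = E; E ⊕ A = 4.
Blocks that differ from the original plaintext: P[4], P[5].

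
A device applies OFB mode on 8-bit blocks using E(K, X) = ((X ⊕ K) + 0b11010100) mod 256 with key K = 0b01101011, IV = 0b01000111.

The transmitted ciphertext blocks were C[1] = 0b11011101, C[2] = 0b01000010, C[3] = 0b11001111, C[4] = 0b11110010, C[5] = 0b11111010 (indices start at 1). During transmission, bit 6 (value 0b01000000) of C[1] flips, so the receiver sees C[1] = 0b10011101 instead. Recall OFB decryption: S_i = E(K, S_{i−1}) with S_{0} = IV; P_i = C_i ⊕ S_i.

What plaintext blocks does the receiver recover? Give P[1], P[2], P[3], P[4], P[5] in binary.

Only C[1] changed, to 0b10011101. In OFB, a change in C_i flips the same bit in P_i only; the keystream is unaffected. Decrypting the received ciphertext:
P[1]: S = E(K, 0b01000111) = 0b00000000; 0b10011101 ⊕ 0b00000000 = 0b10011101.
P[2]: S = E(K, 0b00000000) = 0b00111111; 0b01000010 ⊕ 0b00111111 = 0b01111101.
P[3]: S = E(K, 0b00111111) = 0b00101000; 0b11001111 ⊕ 0b00101000 = 0b11100111.
P[4]: S = E(K, 0b00101000) = 0b00010111; 0b11110010 ⊕ 0b00010111 = 0b11100101.
P[5]: S = E(K, 0b00010111) = 0b01010000; 0b11111010 ⊕ 0b01010000 = 0b10101010.
Blocks that differ from the original plaintext: P[1].

P[1] = 0b10011101, P[2] = 0b01111101, P[3] = 0b11100111, P[4] = 0b11100101, P[5] = 0b10101010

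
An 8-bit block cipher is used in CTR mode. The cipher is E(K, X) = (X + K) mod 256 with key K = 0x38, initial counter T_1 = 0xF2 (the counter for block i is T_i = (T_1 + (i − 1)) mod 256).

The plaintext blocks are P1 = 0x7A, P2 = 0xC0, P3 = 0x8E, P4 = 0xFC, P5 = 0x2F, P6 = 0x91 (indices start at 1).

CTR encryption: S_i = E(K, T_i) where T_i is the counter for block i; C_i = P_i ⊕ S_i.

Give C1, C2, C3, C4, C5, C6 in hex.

C1 = 0x50, C2 = 0xEB, C3 = 0xA2, C4 = 0xD1, C5 = 0x01, C6 = 0xBE

C1: T = 0xF2, S = E(K, T) = 0x2A; 0x7A ⊕ 0x2A = 0x50.
C2: T = 0xF3, S = E(K, T) = 0x2B; 0xC0 ⊕ 0x2B = 0xEB.
C3: T = 0xF4, S = E(K, T) = 0x2C; 0x8E ⊕ 0x2C = 0xA2.
C4: T = 0xF5, S = E(K, T) = 0x2D; 0xFC ⊕ 0x2D = 0xD1.
C5: T = 0xF6, S = E(K, T) = 0x2E; 0x2F ⊕ 0x2E = 0x01.
C6: T = 0xF7, S = E(K, T) = 0x2F; 0x91 ⊕ 0x2F = 0xBE.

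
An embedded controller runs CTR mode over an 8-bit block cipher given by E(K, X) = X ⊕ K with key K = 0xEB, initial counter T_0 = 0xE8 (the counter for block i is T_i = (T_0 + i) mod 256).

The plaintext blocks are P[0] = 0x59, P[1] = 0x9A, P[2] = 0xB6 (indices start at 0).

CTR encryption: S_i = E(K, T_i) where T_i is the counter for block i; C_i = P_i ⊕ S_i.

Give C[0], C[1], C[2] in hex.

C[0]: T = 0xE8, S = E(K, T) = 0x03; 0x59 ⊕ 0x03 = 0x5A.
C[1]: T = 0xE9, S = E(K, T) = 0x02; 0x9A ⊕ 0x02 = 0x98.
C[2]: T = 0xEA, S = E(K, T) = 0x01; 0xB6 ⊕ 0x01 = 0xB7.

C[0] = 0x5A, C[1] = 0x98, C[2] = 0xB7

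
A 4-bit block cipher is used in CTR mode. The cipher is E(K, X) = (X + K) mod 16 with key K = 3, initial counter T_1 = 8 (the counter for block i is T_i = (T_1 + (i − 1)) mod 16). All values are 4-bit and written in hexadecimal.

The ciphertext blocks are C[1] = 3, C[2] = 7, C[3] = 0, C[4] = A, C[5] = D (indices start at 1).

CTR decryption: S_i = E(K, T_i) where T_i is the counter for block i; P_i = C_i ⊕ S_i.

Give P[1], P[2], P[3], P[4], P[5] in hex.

P[1] = 8, P[2] = B, P[3] = D, P[4] = 4, P[5] = 2

P[1]: T = 8, S = E(K, T) = B; 3 ⊕ B = 8.
P[2]: T = 9, S = E(K, T) = C; 7 ⊕ C = B.
P[3]: T = A, S = E(K, T) = D; 0 ⊕ D = D.
P[4]: T = B, S = E(K, T) = E; A ⊕ E = 4.
P[5]: T = C, S = E(K, T) = F; D ⊕ F = 2.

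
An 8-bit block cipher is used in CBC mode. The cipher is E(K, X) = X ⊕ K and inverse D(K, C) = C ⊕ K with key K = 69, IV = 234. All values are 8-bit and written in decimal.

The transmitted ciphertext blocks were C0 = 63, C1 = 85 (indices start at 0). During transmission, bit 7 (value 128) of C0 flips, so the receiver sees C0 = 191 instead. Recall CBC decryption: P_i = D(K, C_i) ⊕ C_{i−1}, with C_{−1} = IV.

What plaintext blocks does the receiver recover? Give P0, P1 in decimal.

P0 = 16, P1 = 175

Only C0 changed, to 191. In CBC, a change in C_i garbles P_i and flips the same bit in P_{i+1}. Decrypting the received ciphertext:
P0: D(K, 191) = 250; 250 ⊕ 234 = 16.
P1: D(K, 85) = 16; 16 ⊕ 191 = 175.
Blocks that differ from the original plaintext: P0, P1.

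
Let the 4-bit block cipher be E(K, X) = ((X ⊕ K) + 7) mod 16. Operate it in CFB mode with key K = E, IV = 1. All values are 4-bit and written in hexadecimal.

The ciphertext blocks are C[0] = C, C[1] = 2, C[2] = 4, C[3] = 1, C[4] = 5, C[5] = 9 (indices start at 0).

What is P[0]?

CFB decryption: P_i = C_i ⊕ E(K, C_{i−1}), with C_{−1} = IV.
P[0]: E(K, 1) = 6; C ⊕ 6 = A.

P[0] = A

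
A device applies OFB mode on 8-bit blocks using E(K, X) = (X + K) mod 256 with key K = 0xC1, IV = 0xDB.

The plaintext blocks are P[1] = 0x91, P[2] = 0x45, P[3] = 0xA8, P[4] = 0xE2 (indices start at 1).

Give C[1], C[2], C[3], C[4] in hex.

OFB encryption: S_i = E(K, S_{i−1}) with S_{0} = IV; C_i = P_i ⊕ S_i.
C[1]: S = E(K, 0xDB) = 0x9C; 0x91 ⊕ 0x9C = 0x0D.
C[2]: S = E(K, 0x9C) = 0x5D; 0x45 ⊕ 0x5D = 0x18.
C[3]: S = E(K, 0x5D) = 0x1E; 0xA8 ⊕ 0x1E = 0xB6.
C[4]: S = E(K, 0x1E) = 0xDF; 0xE2 ⊕ 0xDF = 0x3D.

C[1] = 0x0D, C[2] = 0x18, C[3] = 0xB6, C[4] = 0x3D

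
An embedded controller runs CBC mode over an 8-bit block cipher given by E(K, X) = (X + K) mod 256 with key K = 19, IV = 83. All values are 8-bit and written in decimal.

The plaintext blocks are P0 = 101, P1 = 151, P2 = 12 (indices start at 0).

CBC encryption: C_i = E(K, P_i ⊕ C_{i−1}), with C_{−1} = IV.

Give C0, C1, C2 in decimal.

C0: P0 ⊕ 83 = 54; E(K, 54) = 73.
C1: P1 ⊕ 73 = 222; E(K, 222) = 241.
C2: P2 ⊕ 241 = 253; E(K, 253) = 16.

C0 = 73, C1 = 241, C2 = 16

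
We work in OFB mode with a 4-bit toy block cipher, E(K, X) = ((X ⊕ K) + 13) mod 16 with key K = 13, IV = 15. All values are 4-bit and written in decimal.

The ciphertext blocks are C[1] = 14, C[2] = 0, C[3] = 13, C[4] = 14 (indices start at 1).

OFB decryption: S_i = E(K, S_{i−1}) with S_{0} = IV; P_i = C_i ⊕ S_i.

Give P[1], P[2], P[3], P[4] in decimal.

P[1] = 1, P[2] = 15, P[3] = 2, P[4] = 1

P[1]: S = E(K, 15) = 15; 14 ⊕ 15 = 1.
P[2]: S = E(K, 15) = 15; 0 ⊕ 15 = 15.
P[3]: S = E(K, 15) = 15; 13 ⊕ 15 = 2.
P[4]: S = E(K, 15) = 15; 14 ⊕ 15 = 1.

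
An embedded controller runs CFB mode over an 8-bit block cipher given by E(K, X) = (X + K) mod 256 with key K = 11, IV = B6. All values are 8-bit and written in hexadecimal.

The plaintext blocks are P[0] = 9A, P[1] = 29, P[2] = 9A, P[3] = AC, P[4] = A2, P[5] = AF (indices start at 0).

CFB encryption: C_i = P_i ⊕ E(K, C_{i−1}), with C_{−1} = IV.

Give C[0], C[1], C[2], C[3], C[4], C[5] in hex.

C[0] = 5D, C[1] = 47, C[2] = C2, C[3] = 7F, C[4] = 32, C[5] = EC

C[0]: E(K, B6) = C7; 9A ⊕ C7 = 5D.
C[1]: E(K, 5D) = 6E; 29 ⊕ 6E = 47.
C[2]: E(K, 47) = 58; 9A ⊕ 58 = C2.
C[3]: E(K, C2) = D3; AC ⊕ D3 = 7F.
C[4]: E(K, 7F) = 90; A2 ⊕ 90 = 32.
C[5]: E(K, 32) = 43; AF ⊕ 43 = EC.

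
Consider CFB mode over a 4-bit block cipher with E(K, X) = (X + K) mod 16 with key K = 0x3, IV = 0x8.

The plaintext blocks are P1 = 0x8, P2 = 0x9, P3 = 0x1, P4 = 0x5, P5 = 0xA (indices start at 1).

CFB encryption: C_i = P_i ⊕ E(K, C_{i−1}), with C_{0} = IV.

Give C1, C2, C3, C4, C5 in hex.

C1 = 0x3, C2 = 0xF, C3 = 0x3, C4 = 0x3, C5 = 0xC

C1: E(K, 0x8) = 0xB; 0x8 ⊕ 0xB = 0x3.
C2: E(K, 0x3) = 0x6; 0x9 ⊕ 0x6 = 0xF.
C3: E(K, 0xF) = 0x2; 0x1 ⊕ 0x2 = 0x3.
C4: E(K, 0x3) = 0x6; 0x5 ⊕ 0x6 = 0x3.
C5: E(K, 0x3) = 0x6; 0xA ⊕ 0x6 = 0xC.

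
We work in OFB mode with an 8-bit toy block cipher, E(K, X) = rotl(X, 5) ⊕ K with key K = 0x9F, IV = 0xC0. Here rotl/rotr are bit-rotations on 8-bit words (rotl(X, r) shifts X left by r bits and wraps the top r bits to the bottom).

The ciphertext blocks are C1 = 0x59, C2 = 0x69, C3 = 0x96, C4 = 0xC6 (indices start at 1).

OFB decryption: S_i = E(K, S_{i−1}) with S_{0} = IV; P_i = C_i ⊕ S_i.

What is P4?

P4 = 0x17

P1: S = E(K, 0xC0) = 0x87; 0x59 ⊕ 0x87 = 0xDE.
P2: S = E(K, 0x87) = 0x6F; 0x69 ⊕ 0x6F = 0x06.
P3: S = E(K, 0x6F) = 0x72; 0x96 ⊕ 0x72 = 0xE4.
P4: S = E(K, 0x72) = 0xD1; 0xC6 ⊕ 0xD1 = 0x17.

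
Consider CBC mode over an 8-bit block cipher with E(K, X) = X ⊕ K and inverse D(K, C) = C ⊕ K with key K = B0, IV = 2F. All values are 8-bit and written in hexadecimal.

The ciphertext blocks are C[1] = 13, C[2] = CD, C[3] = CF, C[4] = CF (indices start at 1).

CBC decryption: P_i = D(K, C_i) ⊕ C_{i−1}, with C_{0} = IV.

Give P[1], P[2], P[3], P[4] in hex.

P[1] = 8C, P[2] = 6E, P[3] = B2, P[4] = B0

P[1]: D(K, 13) = A3; A3 ⊕ 2F = 8C.
P[2]: D(K, CD) = 7D; 7D ⊕ 13 = 6E.
P[3]: D(K, CF) = 7F; 7F ⊕ CD = B2.
P[4]: D(K, CF) = 7F; 7F ⊕ CF = B0.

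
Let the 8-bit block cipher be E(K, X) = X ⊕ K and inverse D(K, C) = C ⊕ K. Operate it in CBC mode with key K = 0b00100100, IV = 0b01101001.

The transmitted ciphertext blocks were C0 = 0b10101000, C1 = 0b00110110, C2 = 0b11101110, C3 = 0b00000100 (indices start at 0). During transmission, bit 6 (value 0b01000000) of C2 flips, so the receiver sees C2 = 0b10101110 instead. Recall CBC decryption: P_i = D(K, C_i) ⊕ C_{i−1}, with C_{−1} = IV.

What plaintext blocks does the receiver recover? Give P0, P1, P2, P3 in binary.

Only C2 changed, to 0b10101110. In CBC, a change in C_i garbles P_i and flips the same bit in P_{i+1}. Decrypting the received ciphertext:
P0: D(K, 0b10101000) = 0b10001100; 0b10001100 ⊕ 0b01101001 = 0b11100101.
P1: D(K, 0b00110110) = 0b00010010; 0b00010010 ⊕ 0b10101000 = 0b10111010.
P2: D(K, 0b10101110) = 0b10001010; 0b10001010 ⊕ 0b00110110 = 0b10111100.
P3: D(K, 0b00000100) = 0b00100000; 0b00100000 ⊕ 0b10101110 = 0b10001110.
Blocks that differ from the original plaintext: P2, P3.

P0 = 0b11100101, P1 = 0b10111010, P2 = 0b10111100, P3 = 0b10001110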